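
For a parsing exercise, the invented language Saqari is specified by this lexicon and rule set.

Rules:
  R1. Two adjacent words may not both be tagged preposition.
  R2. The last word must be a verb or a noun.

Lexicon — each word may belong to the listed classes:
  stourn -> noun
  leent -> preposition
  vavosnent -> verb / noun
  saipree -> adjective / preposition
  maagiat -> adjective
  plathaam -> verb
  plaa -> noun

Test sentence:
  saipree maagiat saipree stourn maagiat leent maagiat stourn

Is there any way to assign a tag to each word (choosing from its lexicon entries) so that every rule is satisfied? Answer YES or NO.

YES

Candidates per position — 1:saipree {adjective,preposition}; 2:maagiat {adjective}; 3:saipree {adjective,preposition}; 4:stourn {noun}; 5:maagiat {adjective}; 6:leent {preposition}; 7:maagiat {adjective}; 8:stourn {noun}.
One satisfying assignment: adjective adjective preposition noun adjective preposition adjective noun.
Rule-by-rule: rule 1 holds; rule 2 holds.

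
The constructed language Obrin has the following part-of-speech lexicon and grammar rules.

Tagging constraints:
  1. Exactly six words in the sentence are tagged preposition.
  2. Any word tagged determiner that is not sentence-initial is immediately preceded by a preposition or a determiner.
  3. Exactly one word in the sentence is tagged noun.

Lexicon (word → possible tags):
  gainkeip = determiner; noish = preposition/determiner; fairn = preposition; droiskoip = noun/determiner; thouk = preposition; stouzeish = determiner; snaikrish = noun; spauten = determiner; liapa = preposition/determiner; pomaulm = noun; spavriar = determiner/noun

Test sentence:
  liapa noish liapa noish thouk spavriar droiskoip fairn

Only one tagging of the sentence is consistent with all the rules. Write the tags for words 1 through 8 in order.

Candidates per position — 1:liapa {preposition,determiner}; 2:noish {preposition,determiner}; 3:liapa {preposition,determiner}; 4:noish {preposition,determiner}; 5:thouk {preposition}; 6:spavriar {determiner,noun}; 7:droiskoip {noun,determiner}; 8:fairn {preposition}.
At position 1, choosing determiner makes rule 1 impossible to satisfy; hence preposition.
At position 2, choosing determiner makes rule 1 impossible to satisfy; hence preposition.
At position 3, choosing determiner makes rule 1 impossible to satisfy; hence preposition.
At position 4, choosing determiner makes rule 1 impossible to satisfy; hence preposition.
The remaining ambiguous positions (6, 7) are resolved jointly — only one combination satisfies every rule.
That leaves exactly one tagging: preposition preposition preposition preposition preposition determiner noun preposition.
Rule-by-rule: rule 1 ok; rule 2 ok; rule 3 ok.

preposition preposition preposition preposition preposition determiner noun preposition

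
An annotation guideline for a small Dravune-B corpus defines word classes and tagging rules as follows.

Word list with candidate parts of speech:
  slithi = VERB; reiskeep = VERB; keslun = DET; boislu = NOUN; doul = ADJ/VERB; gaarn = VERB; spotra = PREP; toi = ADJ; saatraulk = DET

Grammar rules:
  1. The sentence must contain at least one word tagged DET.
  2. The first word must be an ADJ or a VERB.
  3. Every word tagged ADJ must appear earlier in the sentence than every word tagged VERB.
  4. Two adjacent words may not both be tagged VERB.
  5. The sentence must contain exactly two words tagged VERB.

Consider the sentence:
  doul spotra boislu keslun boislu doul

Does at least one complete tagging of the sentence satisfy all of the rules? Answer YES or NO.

YES

Candidates per position — 1:doul {ADJ,VERB}; 2:spotra {PREP}; 3:boislu {NOUN}; 4:keslun {DET}; 5:boislu {NOUN}; 6:doul {ADJ,VERB}.
One satisfying assignment: VERB PREP NOUN DET NOUN VERB.
Check: rule 1 ✓; rule 2 ✓; rule 3 ✓; rule 4 ✓; rule 5 ✓.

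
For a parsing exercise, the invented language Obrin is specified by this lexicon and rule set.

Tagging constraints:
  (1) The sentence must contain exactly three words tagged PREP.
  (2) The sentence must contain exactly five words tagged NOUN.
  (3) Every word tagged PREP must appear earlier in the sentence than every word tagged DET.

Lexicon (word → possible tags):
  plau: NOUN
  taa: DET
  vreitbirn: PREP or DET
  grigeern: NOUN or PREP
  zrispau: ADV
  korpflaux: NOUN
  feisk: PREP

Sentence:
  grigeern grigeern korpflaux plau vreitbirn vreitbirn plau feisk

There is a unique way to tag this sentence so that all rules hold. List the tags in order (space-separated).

NOUN NOUN NOUN NOUN PREP PREP NOUN PREP

Candidates per position — 1:grigeern {NOUN,PREP}; 2:grigeern {NOUN,PREP}; 3:korpflaux {NOUN}; 4:plau {NOUN}; 5:vreitbirn {PREP,DET}; 6:vreitbirn {PREP,DET}; 7:plau {NOUN}; 8:feisk {PREP}.
At position 1, choosing PREP makes rule 2 impossible to satisfy; hence NOUN.
At position 2, choosing PREP makes rule 2 impossible to satisfy; hence NOUN.
At position 5, choosing DET makes rule 1 impossible to satisfy; hence PREP.
At position 6, choosing DET makes rule 1 impossible to satisfy; hence PREP.
So the tagging must be: NOUN NOUN NOUN NOUN PREP PREP NOUN PREP.
Verifying each rule — rule 1 holds; rule 2 holds; rule 3 holds.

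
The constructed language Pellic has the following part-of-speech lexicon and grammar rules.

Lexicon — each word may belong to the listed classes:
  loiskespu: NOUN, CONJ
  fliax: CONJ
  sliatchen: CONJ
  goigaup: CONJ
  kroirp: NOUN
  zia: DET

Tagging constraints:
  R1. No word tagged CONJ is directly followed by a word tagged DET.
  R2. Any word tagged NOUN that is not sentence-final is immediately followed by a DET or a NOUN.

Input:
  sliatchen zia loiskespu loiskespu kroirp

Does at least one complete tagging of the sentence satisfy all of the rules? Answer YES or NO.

Candidates per position — 1:sliatchen {CONJ}; 2:zia {DET}; 3:loiskespu {NOUN,CONJ}; 4:loiskespu {NOUN,CONJ}; 5:kroirp {NOUN}.
Rule 1 cannot be satisfied by any choice of tags from the lexicon.
So there is no consistent tagging.

NO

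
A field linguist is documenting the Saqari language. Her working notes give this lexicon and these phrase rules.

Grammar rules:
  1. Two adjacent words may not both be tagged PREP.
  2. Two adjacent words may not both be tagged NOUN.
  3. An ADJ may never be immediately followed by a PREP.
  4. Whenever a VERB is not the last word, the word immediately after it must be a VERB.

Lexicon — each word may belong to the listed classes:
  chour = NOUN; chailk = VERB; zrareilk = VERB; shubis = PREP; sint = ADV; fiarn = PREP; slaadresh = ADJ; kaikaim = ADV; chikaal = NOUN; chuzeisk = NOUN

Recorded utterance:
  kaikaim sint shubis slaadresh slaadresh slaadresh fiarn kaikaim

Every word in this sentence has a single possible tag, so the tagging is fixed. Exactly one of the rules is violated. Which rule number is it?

3

Fixed tagging: ADV ADV PREP ADJ ADJ ADJ PREP ADV.
Checking each rule: R1 ✓, R2 ✓, R3 ✗, R4 ✓.
Only rule 3 fails.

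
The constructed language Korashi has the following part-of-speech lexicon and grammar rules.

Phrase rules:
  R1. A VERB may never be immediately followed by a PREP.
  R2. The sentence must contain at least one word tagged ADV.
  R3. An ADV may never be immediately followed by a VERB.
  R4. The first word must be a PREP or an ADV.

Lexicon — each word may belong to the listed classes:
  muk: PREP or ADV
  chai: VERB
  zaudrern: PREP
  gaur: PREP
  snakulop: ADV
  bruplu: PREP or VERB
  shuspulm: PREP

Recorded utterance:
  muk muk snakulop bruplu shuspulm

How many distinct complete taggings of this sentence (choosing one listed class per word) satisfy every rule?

Candidates per position — 1:muk {PREP,ADV}; 2:muk {PREP,ADV}; 3:snakulop {ADV}; 4:bruplu {PREP,VERB}; 5:shuspulm {PREP}.
There are 8 candidate sequences in total.
The sequences that satisfy every rule: PREP PREP ADV PREP PREP; PREP ADV ADV PREP PREP; ADV PREP ADV PREP PREP; ADV ADV ADV PREP PREP.
Count = 4.

4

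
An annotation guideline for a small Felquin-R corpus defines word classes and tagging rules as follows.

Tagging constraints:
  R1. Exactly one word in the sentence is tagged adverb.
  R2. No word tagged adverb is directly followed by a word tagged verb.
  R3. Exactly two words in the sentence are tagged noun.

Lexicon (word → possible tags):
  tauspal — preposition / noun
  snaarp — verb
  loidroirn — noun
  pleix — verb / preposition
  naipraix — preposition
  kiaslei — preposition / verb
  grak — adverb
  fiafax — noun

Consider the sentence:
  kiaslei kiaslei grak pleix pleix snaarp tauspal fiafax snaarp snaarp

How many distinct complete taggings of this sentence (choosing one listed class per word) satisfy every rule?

Candidates per position — 1:kiaslei {preposition,verb}; 2:kiaslei {preposition,verb}; 3:grak {adverb}; 4:pleix {verb,preposition}; 5:pleix {verb,preposition}; 6:snaarp {verb}; 7:tauspal {preposition,noun}; 8:fiafax {noun}; 9:snaarp {verb}; 10:snaarp {verb}.
There are 32 candidate sequences in total.
Checking each against the rules leaves 8 sequences.
Count = 8.

8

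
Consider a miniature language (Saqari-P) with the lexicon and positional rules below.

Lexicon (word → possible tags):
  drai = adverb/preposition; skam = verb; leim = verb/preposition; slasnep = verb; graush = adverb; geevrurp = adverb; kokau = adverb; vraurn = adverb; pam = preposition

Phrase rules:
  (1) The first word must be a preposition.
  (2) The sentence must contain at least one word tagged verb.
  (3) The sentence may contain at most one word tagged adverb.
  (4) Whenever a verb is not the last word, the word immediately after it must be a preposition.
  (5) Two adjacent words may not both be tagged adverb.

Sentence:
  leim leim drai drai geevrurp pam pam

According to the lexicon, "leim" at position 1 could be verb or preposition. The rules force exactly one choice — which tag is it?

Candidates per position — 1:leim {verb,preposition}; 2:leim {verb,preposition}; 3:drai {adverb,preposition}; 4:drai {adverb,preposition}; 5:geevrurp {adverb}; 6:pam {preposition}; 7:pam {preposition}.
Position 1: tagging it verb would leave rule 1 unsatisfiable, so it must be preposition.
Position 2: tagging it preposition would leave rule 2 unsatisfiable, so it must be verb.
Position 3: tagging it adverb would leave rule 3 unsatisfiable, so it must be preposition.
Position 4: tagging it adverb would leave rule 3 unsatisfiable, so it must be preposition.
That leaves exactly one tagging: preposition verb preposition preposition adverb preposition preposition.
Checking: rule 1 ✓; rule 2 ✓; rule 3 ✓; rule 4 ✓; rule 5 ✓.

preposition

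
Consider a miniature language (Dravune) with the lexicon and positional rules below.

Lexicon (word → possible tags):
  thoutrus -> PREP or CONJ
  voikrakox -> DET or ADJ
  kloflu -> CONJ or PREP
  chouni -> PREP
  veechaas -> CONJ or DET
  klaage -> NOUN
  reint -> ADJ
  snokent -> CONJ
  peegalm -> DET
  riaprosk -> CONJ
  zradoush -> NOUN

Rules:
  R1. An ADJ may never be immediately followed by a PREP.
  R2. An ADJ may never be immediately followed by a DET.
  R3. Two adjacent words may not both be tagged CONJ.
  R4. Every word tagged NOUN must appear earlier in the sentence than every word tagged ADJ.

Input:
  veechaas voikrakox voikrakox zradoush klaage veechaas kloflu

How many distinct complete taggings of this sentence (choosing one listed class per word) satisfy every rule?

Candidates per position — 1:veechaas {CONJ,DET}; 2:voikrakox {DET,ADJ}; 3:voikrakox {DET,ADJ}; 4:zradoush {NOUN}; 5:klaage {NOUN}; 6:veechaas {CONJ,DET}; 7:kloflu {CONJ,PREP}.
There are 32 candidate sequences in total.
Checking each against the rules leaves 6 sequences.
Count = 6.

6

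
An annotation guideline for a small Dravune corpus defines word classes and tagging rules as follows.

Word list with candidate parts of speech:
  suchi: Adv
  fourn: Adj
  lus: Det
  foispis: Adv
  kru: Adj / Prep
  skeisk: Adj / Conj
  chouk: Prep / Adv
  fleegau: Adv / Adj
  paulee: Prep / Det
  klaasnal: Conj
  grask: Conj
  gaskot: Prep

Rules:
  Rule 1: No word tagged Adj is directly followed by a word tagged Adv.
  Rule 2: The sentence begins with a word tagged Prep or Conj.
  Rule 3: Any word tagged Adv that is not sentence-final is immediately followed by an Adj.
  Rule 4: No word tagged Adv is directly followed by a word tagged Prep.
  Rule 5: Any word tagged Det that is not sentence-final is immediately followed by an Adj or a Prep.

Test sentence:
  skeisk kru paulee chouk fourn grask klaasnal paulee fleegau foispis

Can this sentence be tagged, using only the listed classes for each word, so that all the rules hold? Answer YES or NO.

NO

Candidates per position — 1:skeisk {Adj,Conj}; 2:kru {Adj,Prep}; 3:paulee {Prep,Det}; 4:chouk {Prep,Adv}; 5:fourn {Adj}; 6:grask {Conj}; 7:klaasnal {Conj}; 8:paulee {Prep,Det}; 9:fleegau {Adv,Adj}; 10:foispis {Adv}.
Every candidate sequence violates at least one rule; no consistent tagging exists.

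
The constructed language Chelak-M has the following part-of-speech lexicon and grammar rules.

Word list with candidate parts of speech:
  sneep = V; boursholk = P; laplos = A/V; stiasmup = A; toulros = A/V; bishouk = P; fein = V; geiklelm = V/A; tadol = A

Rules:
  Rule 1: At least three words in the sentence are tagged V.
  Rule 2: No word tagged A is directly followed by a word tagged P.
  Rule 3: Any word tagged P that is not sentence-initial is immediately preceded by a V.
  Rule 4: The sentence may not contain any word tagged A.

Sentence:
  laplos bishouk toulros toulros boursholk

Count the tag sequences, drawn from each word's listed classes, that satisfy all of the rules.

Candidates per position — 1:laplos {A,V}; 2:bishouk {P}; 3:toulros {A,V}; 4:toulros {A,V}; 5:boursholk {P}.
There are 8 candidate sequences in total.
The sequences that satisfy every rule: V P V V P.
Count = 1.

1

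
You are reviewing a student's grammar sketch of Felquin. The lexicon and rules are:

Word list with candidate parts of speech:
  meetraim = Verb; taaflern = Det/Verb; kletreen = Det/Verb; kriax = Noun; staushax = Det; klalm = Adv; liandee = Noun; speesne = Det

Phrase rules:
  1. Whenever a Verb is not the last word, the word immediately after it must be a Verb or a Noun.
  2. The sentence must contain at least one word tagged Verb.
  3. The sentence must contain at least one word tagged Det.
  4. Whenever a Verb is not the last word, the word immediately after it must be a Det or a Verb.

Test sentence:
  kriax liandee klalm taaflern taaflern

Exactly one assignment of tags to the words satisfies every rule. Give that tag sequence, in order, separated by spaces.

Candidates per position — 1:kriax {Noun}; 2:liandee {Noun}; 3:klalm {Adv}; 4:taaflern {Det,Verb}; 5:taaflern {Det,Verb}.
The remaining ambiguous positions (4, 5) are resolved jointly — only one combination satisfies every rule.
So the tagging must be: Noun Noun Adv Det Verb.
Check: rule 1 holds; rule 2 holds; rule 3 holds; rule 4 holds.

Noun Noun Adv Det Verb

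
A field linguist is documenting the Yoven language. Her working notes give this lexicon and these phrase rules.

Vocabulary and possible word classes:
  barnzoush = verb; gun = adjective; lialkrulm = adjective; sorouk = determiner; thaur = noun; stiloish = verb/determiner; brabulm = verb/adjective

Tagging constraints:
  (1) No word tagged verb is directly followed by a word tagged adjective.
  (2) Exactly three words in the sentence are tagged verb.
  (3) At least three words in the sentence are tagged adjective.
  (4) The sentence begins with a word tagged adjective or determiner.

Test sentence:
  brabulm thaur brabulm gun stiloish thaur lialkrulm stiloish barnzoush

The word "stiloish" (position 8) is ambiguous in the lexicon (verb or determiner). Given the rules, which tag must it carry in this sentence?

verb

Candidates per position — 1:brabulm {verb,adjective}; 2:thaur {noun}; 3:brabulm {verb,adjective}; 4:gun {adjective}; 5:stiloish {verb,determiner}; 6:thaur {noun}; 7:lialkrulm {adjective}; 8:stiloish {verb,determiner}; 9:barnzoush {verb}.
Position 1: verb is ruled out by rule 4; that leaves adjective.
Position 3: verb is ruled out by rule 1; that leaves adjective.
Position 5: determiner is ruled out by rule 2; that leaves verb.
Position 8: determiner is ruled out by rule 2; that leaves verb.
The only consistent sequence is: adjective noun adjective adjective verb noun adjective verb verb.
Rule-by-rule: rule 1 ok; rule 2 ok; rule 3 ok; rule 4 ok.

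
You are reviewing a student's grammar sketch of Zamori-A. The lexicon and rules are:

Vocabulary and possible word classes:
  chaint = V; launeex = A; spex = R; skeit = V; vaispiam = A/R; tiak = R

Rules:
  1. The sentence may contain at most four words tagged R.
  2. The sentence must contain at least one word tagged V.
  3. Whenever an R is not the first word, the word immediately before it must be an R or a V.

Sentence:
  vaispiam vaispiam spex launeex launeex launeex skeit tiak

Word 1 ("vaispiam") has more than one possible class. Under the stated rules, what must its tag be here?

Candidates per position — 1:vaispiam {A,R}; 2:vaispiam {A,R}; 3:spex {R}; 4:launeex {A}; 5:launeex {A}; 6:launeex {A}; 7:skeit {V}; 8:tiak {R}.
Position 1: A is ruled out by rule 3; that leaves R.
Position 2: A is ruled out by rule 3; that leaves R.
So the tagging must be: R R R A A A V R.
Rule-by-rule: rule 1 satisfied; rule 2 satisfied; rule 3 satisfied.

R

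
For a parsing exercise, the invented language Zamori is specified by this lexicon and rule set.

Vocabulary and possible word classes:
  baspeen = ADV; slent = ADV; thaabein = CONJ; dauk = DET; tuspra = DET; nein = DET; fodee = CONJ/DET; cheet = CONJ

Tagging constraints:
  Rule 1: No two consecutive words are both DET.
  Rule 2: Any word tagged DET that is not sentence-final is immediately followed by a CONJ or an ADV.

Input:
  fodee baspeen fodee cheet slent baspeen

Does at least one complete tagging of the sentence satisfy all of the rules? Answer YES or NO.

Candidates per position — 1:fodee {CONJ,DET}; 2:baspeen {ADV}; 3:fodee {CONJ,DET}; 4:cheet {CONJ}; 5:slent {ADV}; 6:baspeen {ADV}.
One satisfying assignment: CONJ ADV CONJ CONJ ADV ADV.
Rule-by-rule: rule 1 holds; rule 2 holds.

YES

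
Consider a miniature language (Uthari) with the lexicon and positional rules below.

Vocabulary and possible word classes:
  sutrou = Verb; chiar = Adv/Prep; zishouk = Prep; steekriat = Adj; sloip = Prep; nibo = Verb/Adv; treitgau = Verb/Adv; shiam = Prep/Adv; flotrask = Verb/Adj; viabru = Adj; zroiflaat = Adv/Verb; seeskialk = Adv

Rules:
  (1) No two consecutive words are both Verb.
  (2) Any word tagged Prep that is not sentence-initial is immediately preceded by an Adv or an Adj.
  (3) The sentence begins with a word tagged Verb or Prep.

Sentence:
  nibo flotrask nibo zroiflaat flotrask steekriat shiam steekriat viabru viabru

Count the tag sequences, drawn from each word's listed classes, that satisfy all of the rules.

10

Candidates per position — 1:nibo {Verb,Adv}; 2:flotrask {Verb,Adj}; 3:nibo {Verb,Adv}; 4:zroiflaat {Adv,Verb}; 5:flotrask {Verb,Adj}; 6:steekriat {Adj}; 7:shiam {Prep,Adv}; 8:steekriat {Adj}; 9:viabru {Adj}; 10:viabru {Adj}.
There are 64 candidate sequences in total.
Checking each against the rules leaves 10 sequences.
Count = 10.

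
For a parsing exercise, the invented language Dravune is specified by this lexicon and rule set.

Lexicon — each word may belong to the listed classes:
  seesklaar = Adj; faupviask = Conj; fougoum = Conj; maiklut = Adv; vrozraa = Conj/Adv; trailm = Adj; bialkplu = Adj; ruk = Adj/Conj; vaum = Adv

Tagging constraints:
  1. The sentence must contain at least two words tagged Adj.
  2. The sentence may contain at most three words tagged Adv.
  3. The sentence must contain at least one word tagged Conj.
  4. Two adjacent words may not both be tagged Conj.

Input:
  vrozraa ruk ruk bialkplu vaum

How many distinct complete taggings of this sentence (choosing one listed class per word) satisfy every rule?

4

Candidates per position — 1:vrozraa {Conj,Adv}; 2:ruk {Adj,Conj}; 3:ruk {Adj,Conj}; 4:bialkplu {Adj}; 5:vaum {Adv}.
There are 8 candidate sequences in total.
The sequences that satisfy every rule: Conj Adj Adj Adj Adv; Conj Adj Conj Adj Adv; Adv Adj Conj Adj Adv; Adv Conj Adj Adj Adv.
Count = 4.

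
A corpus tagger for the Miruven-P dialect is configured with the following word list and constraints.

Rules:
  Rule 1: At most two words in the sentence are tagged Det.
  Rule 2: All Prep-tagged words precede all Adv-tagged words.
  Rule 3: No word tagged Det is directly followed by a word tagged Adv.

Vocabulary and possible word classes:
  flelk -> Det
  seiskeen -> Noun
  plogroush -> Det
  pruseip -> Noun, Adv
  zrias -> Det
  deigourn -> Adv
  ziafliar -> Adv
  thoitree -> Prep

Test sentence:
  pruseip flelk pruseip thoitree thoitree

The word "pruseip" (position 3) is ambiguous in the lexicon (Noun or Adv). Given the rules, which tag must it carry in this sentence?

Candidates per position — 1:pruseip {Noun,Adv}; 2:flelk {Det}; 3:pruseip {Noun,Adv}; 4:thoitree {Prep}; 5:thoitree {Prep}.
Position 1: Adv is ruled out by rule 2; that leaves Noun.
Position 3: Adv is ruled out by rule 2; that leaves Noun.
The only consistent sequence is: Noun Det Noun Prep Prep.
Verifying each rule — rule 1 satisfied; rule 2 satisfied; rule 3 satisfied.

Noun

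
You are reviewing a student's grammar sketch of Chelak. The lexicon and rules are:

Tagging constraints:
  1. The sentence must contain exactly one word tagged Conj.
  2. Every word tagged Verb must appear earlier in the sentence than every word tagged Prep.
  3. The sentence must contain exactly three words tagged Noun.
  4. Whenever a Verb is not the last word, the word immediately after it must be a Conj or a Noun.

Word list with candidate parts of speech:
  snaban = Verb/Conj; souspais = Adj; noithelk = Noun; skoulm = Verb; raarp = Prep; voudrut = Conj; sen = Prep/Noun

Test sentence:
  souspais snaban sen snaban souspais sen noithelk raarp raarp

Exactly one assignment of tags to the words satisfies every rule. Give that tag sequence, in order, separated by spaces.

Adj Verb Noun Conj Adj Noun Noun Prep Prep

Candidates per position — 1:souspais {Adj}; 2:snaban {Verb,Conj}; 3:sen {Prep,Noun}; 4:snaban {Verb,Conj}; 5:souspais {Adj}; 6:sen {Prep,Noun}; 7:noithelk {Noun}; 8:raarp {Prep}; 9:raarp {Prep}.
Word 3 cannot be Prep — rule 3 would then fail for every completion. It is Noun.
Word 4 cannot be Verb — rule 4 would then fail for every completion. It is Conj.
Word 6 cannot be Prep — rule 3 would then fail for every completion. It is Noun.
Word 2 cannot be Conj — rule 1 would then fail for every completion. It is Verb.
So the tagging must be: Adj Verb Noun Conj Adj Noun Noun Prep Prep.
Verifying each rule — rule 1 holds; rule 2 holds; rule 3 holds; rule 4 holds.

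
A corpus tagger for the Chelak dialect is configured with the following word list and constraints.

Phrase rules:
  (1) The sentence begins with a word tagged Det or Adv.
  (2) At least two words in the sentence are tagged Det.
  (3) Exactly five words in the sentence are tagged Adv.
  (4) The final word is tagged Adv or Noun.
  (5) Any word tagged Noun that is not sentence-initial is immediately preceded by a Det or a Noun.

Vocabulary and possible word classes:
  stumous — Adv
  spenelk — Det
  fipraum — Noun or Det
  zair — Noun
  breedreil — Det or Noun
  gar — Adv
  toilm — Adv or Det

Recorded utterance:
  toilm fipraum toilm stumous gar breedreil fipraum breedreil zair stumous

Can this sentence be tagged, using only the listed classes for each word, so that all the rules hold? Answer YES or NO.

YES

Candidates per position — 1:toilm {Adv,Det}; 2:fipraum {Noun,Det}; 3:toilm {Adv,Det}; 4:stumous {Adv}; 5:gar {Adv}; 6:breedreil {Det,Noun}; 7:fipraum {Noun,Det}; 8:breedreil {Det,Noun}; 9:zair {Noun}; 10:stumous {Adv}.
One satisfying assignment: Adv Det Adv Adv Adv Det Noun Det Noun Adv.
Checking: rule 1 satisfied; rule 2 satisfied; rule 3 satisfied; rule 4 satisfied; rule 5 satisfied.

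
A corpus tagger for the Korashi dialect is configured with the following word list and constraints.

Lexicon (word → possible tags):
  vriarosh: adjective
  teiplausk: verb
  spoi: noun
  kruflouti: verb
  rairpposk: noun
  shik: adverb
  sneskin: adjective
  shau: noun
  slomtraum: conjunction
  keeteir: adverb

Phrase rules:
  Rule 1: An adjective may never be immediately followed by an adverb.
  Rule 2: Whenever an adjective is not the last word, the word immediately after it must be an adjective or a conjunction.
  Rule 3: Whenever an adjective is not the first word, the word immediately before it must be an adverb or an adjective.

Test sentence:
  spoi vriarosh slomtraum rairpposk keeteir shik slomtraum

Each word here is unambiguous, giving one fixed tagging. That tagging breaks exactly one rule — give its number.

Fixed tagging: noun adjective conjunction noun adverb adverb conjunction.
Applying the rules: R1 holds, R2 holds, R3 violated.
Only rule 3 fails.

3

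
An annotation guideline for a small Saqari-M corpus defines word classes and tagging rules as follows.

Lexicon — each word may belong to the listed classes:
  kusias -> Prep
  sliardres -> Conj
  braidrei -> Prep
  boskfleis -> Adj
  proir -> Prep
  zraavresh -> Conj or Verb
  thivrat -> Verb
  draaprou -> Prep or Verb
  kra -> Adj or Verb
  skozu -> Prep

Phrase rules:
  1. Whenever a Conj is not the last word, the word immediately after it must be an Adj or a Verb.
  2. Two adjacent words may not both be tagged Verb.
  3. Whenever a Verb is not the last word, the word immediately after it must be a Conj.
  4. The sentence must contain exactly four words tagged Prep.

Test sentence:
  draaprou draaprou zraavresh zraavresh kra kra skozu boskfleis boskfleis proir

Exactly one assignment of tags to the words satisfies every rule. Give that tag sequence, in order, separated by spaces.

Candidates per position — 1:draaprou {Prep,Verb}; 2:draaprou {Prep,Verb}; 3:zraavresh {Conj,Verb}; 4:zraavresh {Conj,Verb}; 5:kra {Adj,Verb}; 6:kra {Adj,Verb}; 7:skozu {Prep}; 8:boskfleis {Adj}; 9:boskfleis {Adj}; 10:proir {Prep}.
Position 1: tagging it Verb would leave rule 3 unsatisfiable, so it must be Prep.
Position 2: tagging it Verb would leave rule 4 unsatisfiable, so it must be Prep.
Position 4: tagging it Verb would leave rule 3 unsatisfiable, so it must be Conj.
Position 5: tagging it Verb would leave rule 3 unsatisfiable, so it must be Adj.
Position 6: tagging it Verb would leave rule 3 unsatisfiable, so it must be Adj.
Position 3: tagging it Conj would leave rule 1 unsatisfiable, so it must be Verb.
So the tagging must be: Prep Prep Verb Conj Adj Adj Prep Adj Adj Prep.
Check: rule 1 ok; rule 2 ok; rule 3 ok; rule 4 ok.

Prep Prep Verb Conj Adj Adj Prep Adj Adj Prep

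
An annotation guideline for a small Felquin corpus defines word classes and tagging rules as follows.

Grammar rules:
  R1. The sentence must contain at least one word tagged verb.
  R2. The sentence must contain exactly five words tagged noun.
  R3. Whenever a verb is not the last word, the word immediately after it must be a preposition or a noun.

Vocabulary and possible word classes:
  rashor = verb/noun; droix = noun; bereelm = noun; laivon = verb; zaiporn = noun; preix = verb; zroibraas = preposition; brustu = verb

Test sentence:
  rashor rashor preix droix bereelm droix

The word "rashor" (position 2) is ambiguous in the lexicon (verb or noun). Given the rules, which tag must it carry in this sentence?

Candidates per position — 1:rashor {verb,noun}; 2:rashor {verb,noun}; 3:preix {verb}; 4:droix {noun}; 5:bereelm {noun}; 6:droix {noun}.
Position 1: verb is ruled out by rule 2; that leaves noun.
Position 2: verb is ruled out by rule 2; that leaves noun.
The unique satisfying tagging is: noun noun verb noun noun noun.
Check: rule 1 ok; rule 2 ok; rule 3 ok.

noun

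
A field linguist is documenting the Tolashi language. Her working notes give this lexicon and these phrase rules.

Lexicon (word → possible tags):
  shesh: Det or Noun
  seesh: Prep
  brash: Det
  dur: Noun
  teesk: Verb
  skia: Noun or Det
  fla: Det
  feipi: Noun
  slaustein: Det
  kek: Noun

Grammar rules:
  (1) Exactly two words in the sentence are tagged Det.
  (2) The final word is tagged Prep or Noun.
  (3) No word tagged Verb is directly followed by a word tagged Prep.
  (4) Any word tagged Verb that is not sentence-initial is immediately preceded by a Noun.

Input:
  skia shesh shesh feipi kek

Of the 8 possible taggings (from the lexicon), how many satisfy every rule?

3

Candidates per position — 1:skia {Noun,Det}; 2:shesh {Det,Noun}; 3:shesh {Det,Noun}; 4:feipi {Noun}; 5:kek {Noun}.
There are 8 candidate sequences in total.
The sequences that satisfy every rule: Noun Det Det Noun Noun; Det Det Noun Noun Noun; Det Noun Det Noun Noun.
Count = 3.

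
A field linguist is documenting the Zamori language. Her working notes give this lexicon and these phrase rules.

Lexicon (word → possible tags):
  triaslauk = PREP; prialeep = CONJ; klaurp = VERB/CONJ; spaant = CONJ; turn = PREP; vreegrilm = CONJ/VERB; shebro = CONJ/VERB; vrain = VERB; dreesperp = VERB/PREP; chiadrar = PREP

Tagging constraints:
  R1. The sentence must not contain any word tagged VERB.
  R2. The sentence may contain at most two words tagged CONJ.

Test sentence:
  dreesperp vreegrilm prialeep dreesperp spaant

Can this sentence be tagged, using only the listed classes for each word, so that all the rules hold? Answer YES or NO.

NO

Candidates per position — 1:dreesperp {VERB,PREP}; 2:vreegrilm {CONJ,VERB}; 3:prialeep {CONJ}; 4:dreesperp {VERB,PREP}; 5:spaant {CONJ}.
Every candidate sequence violates at least one rule; no consistent tagging exists.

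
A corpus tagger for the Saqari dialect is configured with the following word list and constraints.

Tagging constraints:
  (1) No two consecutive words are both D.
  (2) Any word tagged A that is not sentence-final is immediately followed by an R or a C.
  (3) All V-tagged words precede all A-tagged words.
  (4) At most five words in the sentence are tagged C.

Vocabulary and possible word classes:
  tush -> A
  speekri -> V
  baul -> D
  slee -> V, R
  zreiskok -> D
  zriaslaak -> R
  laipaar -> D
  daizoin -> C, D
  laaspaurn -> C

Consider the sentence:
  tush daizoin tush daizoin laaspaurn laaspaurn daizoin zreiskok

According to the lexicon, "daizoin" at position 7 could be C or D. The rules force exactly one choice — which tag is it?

Candidates per position — 1:tush {A}; 2:daizoin {C,D}; 3:tush {A}; 4:daizoin {C,D}; 5:laaspaurn {C}; 6:laaspaurn {C}; 7:daizoin {C,D}; 8:zreiskok {D}.
At position 2, choosing D makes rule 2 impossible to satisfy; hence C.
At position 4, choosing D makes rule 2 impossible to satisfy; hence C.
At position 7, choosing D makes rule 1 impossible to satisfy; hence C.
That leaves exactly one tagging: A C A C C C C D.
Check: rule 1 ✓; rule 2 ✓; rule 3 ✓; rule 4 ✓.

C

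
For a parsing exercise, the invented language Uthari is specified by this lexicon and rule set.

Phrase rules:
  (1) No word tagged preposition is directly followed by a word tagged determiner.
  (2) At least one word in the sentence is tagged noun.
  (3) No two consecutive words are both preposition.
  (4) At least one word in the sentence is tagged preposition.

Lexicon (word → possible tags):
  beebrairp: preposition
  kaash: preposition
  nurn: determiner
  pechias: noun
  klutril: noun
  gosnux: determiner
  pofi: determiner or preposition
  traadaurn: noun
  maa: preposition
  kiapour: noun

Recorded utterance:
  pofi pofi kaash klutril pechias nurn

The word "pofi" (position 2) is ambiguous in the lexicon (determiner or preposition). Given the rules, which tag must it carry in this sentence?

determiner

Candidates per position — 1:pofi {determiner,preposition}; 2:pofi {determiner,preposition}; 3:kaash {preposition}; 4:klutril {noun}; 5:pechias {noun}; 6:nurn {determiner}.
Word 2 cannot be preposition — rule 3 would then fail for every completion. It is determiner.
Word 1 cannot be preposition — rule 1 would then fail for every completion. It is determiner.
So the tagging must be: determiner determiner preposition noun noun determiner.
Check: rule 1 ✓; rule 2 ✓; rule 3 ✓; rule 4 ✓.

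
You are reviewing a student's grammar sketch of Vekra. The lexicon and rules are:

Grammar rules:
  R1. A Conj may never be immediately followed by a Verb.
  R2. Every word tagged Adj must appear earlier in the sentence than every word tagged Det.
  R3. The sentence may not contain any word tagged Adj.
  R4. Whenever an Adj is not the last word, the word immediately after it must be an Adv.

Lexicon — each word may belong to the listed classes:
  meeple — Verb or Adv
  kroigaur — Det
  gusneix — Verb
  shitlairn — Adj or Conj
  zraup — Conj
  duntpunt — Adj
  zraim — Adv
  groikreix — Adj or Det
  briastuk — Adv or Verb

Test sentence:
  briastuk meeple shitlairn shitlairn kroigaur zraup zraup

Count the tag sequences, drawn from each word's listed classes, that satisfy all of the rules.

4

Candidates per position — 1:briastuk {Adv,Verb}; 2:meeple {Verb,Adv}; 3:shitlairn {Adj,Conj}; 4:shitlairn {Adj,Conj}; 5:kroigaur {Det}; 6:zraup {Conj}; 7:zraup {Conj}.
There are 16 candidate sequences in total.
The sequences that satisfy every rule: Adv Verb Conj Conj Det Conj Conj; Adv Adv Conj Conj Det Conj Conj; Verb Verb Conj Conj Det Conj Conj; Verb Adv Conj Conj Det Conj Conj.
Count = 4.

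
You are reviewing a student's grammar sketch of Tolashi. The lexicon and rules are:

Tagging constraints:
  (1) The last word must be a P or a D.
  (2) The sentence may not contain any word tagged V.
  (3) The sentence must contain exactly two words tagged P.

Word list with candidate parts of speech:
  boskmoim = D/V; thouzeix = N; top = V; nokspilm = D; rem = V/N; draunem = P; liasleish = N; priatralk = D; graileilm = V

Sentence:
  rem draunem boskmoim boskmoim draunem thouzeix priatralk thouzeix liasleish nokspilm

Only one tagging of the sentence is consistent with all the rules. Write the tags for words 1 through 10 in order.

Candidates per position — 1:rem {V,N}; 2:draunem {P}; 3:boskmoim {D,V}; 4:boskmoim {D,V}; 5:draunem {P}; 6:thouzeix {N}; 7:priatralk {D}; 8:thouzeix {N}; 9:liasleish {N}; 10:nokspilm {D}.
At position 1, choosing V makes rule 2 impossible to satisfy; hence N.
At position 3, choosing V makes rule 2 impossible to satisfy; hence D.
At position 4, choosing V makes rule 2 impossible to satisfy; hence D.
That leaves exactly one tagging: N P D D P N D N N D.
Checking: rule 1 ok; rule 2 ok; rule 3 ok.

N P D D P N D N N D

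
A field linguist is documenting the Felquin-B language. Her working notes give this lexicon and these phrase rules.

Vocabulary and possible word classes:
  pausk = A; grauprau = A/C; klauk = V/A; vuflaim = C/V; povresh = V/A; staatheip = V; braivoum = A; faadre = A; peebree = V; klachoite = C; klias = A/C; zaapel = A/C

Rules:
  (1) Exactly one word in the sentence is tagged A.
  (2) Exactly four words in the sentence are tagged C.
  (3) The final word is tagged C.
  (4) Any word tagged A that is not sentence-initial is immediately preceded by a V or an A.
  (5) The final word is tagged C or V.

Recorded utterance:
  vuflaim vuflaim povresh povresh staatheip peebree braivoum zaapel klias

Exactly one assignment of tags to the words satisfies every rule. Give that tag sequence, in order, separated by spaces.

C C V V V V A C C

Candidates per position — 1:vuflaim {C,V}; 2:vuflaim {C,V}; 3:povresh {V,A}; 4:povresh {V,A}; 5:staatheip {V}; 6:peebree {V}; 7:braivoum {A}; 8:zaapel {A,C}; 9:klias {A,C}.
Position 1: tagging it V would leave rule 2 unsatisfiable, so it must be C.
Position 2: tagging it V would leave rule 2 unsatisfiable, so it must be C.
Position 3: tagging it A would leave rule 1 unsatisfiable, so it must be V.
Position 4: tagging it A would leave rule 1 unsatisfiable, so it must be V.
Position 8: tagging it A would leave rule 1 unsatisfiable, so it must be C.
Position 9: tagging it A would leave rule 1 unsatisfiable, so it must be C.
That leaves exactly one tagging: C C V V V V A C C.
Verifying each rule — rule 1 ✓; rule 2 ✓; rule 3 ✓; rule 4 ✓; rule 5 ✓.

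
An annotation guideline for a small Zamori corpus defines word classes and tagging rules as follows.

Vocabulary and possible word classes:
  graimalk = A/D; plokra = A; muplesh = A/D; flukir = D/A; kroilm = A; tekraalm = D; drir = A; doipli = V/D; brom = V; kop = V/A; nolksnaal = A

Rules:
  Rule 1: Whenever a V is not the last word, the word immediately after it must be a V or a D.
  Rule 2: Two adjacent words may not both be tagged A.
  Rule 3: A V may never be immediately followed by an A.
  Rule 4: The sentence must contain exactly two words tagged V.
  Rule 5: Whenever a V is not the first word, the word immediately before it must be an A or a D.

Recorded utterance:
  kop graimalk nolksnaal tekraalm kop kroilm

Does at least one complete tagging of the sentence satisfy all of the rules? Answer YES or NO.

Candidates per position — 1:kop {V,A}; 2:graimalk {A,D}; 3:nolksnaal {A}; 4:tekraalm {D}; 5:kop {V,A}; 6:kroilm {A}.
Every candidate sequence violates at least one rule; no consistent tagging exists.

NO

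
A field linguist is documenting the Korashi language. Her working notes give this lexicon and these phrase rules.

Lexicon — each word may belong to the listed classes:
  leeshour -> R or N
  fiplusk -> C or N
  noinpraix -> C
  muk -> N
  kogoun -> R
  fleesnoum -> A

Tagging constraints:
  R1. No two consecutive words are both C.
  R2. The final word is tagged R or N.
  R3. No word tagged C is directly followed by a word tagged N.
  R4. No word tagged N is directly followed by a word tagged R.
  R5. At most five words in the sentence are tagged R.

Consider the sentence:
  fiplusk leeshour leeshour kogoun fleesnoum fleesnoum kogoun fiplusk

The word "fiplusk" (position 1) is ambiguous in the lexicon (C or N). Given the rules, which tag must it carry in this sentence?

Candidates per position — 1:fiplusk {C,N}; 2:leeshour {R,N}; 3:leeshour {R,N}; 4:kogoun {R}; 5:fleesnoum {A}; 6:fleesnoum {A}; 7:kogoun {R}; 8:fiplusk {C,N}.
Word 1 cannot be N — rule 4 would then fail for every completion. It is C.
Word 2 cannot be N — rule 3 would then fail for every completion. It is R.
Word 3 cannot be N — rule 4 would then fail for every completion. It is R.
Word 8 cannot be C — rule 2 would then fail for every completion. It is N.
The unique satisfying tagging is: C R R R A A R N.
Verifying each rule — rule 1 ✓; rule 2 ✓; rule 3 ✓; rule 4 ✓; rule 5 ✓.

C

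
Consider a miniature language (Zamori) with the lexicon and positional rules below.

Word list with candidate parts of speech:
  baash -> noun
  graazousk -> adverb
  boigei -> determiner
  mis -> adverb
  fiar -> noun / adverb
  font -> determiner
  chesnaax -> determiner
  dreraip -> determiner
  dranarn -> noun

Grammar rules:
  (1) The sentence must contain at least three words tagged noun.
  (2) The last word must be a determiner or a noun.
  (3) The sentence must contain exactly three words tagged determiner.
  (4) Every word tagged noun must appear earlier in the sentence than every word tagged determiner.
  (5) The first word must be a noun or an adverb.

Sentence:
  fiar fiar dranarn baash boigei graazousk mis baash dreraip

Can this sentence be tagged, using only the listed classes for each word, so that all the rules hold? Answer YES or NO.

NO

Candidates per position — 1:fiar {noun,adverb}; 2:fiar {noun,adverb}; 3:dranarn {noun}; 4:baash {noun}; 5:boigei {determiner}; 6:graazousk {adverb}; 7:mis {adverb}; 8:baash {noun}; 9:dreraip {determiner}.
Rule 3 cannot be satisfied by any choice of tags from the lexicon.
So there is no consistent tagging.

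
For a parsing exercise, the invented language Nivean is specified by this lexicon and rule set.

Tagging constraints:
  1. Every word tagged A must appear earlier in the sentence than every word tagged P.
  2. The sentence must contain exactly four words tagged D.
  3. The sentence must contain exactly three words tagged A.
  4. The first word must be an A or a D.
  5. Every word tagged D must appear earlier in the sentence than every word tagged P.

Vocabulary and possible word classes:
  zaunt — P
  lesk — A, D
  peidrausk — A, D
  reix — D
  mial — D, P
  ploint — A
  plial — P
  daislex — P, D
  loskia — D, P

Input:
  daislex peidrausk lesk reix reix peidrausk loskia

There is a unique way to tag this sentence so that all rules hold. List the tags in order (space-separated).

Candidates per position — 1:daislex {P,D}; 2:peidrausk {A,D}; 3:lesk {A,D}; 4:reix {D}; 5:reix {D}; 6:peidrausk {A,D}; 7:loskia {D,P}.
Position 1: tagging it P would leave rule 4 unsatisfiable, so it must be D.
Position 2: tagging it D would leave rule 3 unsatisfiable, so it must be A.
Position 3: tagging it D would leave rule 3 unsatisfiable, so it must be A.
Position 6: tagging it D would leave rule 3 unsatisfiable, so it must be A.
Position 7: tagging it P would leave rule 2 unsatisfiable, so it must be D.
That leaves exactly one tagging: D A A D D A D.
Check: rule 1 holds; rule 2 holds; rule 3 holds; rule 4 holds; rule 5 holds.

D A A D D A D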